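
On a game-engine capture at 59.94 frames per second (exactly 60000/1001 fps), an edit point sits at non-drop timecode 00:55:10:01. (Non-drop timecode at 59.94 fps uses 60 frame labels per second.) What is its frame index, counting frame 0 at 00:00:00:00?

frame 198601

Total seconds to the label: (0 × 3600 + 55 × 60 + 10) = 3310.
Frame index = 3310 × 60 + 1 = 198601.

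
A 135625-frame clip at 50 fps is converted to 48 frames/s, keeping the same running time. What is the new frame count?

130200 frames

Target frames = source frames × (target rate / source rate) = 135625 × (48)/(50) = 135625 × 24/25 = 130200.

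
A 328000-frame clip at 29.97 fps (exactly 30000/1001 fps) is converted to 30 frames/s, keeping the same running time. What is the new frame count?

Target frames = source frames × (target rate / source rate) = 328000 × (30)/(30000/1001) = 328000 × 1001/1000 = 328328.

328328 frames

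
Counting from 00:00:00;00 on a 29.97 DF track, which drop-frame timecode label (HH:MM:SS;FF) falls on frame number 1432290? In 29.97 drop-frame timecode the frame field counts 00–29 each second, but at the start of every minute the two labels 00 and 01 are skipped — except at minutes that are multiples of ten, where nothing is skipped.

Each 10-minute DF block holds 10 × 60 × 30 − 9 × 2 = 17982 frames. 1432290 ÷ 17982 → 79 full blocks, remainder 11712.
Within the partial block the first minute is 1800 frames and each further minute 1798, so 6 further minute boundaries passed. Total skipped labels = 18 × 79 + 2 × 6 = 1434.
Non-drop label index = 1432290 + 1434 = 1433724; at 30 labels/s that is 13:16:30:24, i.e. DF 13:16:30;24.

13:16:30;24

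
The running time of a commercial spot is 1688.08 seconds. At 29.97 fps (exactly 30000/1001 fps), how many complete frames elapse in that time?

50591 frames

Frames = 1688.08 × 30000/1001 = 50642400/1001 ≈ 50591.8082.
Complete frames: 50591.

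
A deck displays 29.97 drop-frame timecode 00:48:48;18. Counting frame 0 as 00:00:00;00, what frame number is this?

87770

Complete 10-minute blocks: 4, each 17982 frames → 71928.
Remaining 8 whole minutes in the current block: 1800 + 7 × 1798 = 14386 frames.
Within the current minute: 48 × 30 + 18 − 2 = 1456 (labels ;00/;01 skipped at this minute). Total = 71928 + 14386 + 1456 = 87770.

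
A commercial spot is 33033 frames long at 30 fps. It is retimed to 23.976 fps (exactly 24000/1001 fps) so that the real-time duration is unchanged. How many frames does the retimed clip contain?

26400 frames

Target frames = source frames × (target rate / source rate) = 33033 × (24000/1001)/(30) = 33033 × 800/1001 = 26400.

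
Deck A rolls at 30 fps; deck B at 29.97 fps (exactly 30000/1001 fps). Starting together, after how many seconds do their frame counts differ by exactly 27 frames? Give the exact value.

900.9 seconds

The gap grows by |30000/1001 − 30| = 30/1001 frames per second.
Time for a 27-frame gap: 27 ÷ (30/1001) = 900.9 s.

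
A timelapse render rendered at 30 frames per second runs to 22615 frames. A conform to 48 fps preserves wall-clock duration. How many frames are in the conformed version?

Target frames = source frames × (target rate / source rate) = 22615 × (48)/(30) = 22615 × 8/5 = 36184.

36184 frames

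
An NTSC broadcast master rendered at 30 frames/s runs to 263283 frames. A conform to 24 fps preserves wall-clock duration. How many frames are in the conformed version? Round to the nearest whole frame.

Frames at target rate = 263283 × (24) / (30) = 1053132/5 ≈ 210626.400.
Nearest whole frame: 210626.

210626 frames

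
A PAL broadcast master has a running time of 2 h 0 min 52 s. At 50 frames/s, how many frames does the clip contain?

2 h 0 min 52 s = 7252 s.
Frames = 7252 × 50 = 362600.

362600 frames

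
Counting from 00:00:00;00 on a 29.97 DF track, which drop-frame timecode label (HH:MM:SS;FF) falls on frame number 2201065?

20:24:02;09

Each 10-minute DF block holds 10 × 60 × 30 − 9 × 2 = 17982 frames. 2201065 ÷ 17982 → 122 full blocks, remainder 7261.
Within the partial block the first minute is 1800 frames and each further minute 1798, so 4 further minute boundaries passed. Total skipped labels = 18 × 122 + 2 × 4 = 2204.
Non-drop label index = 2201065 + 2204 = 2203269; at 30 labels/s that is 20:24:02:09, i.e. DF 20:24:02;09.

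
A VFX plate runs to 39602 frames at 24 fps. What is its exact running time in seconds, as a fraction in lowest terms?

19801/12 seconds

Running time = 39602 ÷ (24) = 39602 × 1/24 = 19801/12 s.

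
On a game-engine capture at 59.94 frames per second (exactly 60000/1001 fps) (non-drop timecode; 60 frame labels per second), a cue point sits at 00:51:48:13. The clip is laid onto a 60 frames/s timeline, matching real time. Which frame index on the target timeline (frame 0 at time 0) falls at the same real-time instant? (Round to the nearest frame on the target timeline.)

Source frame index: (0×3600 + 51×60 + 48) × 60 + 13 = 186493.
Real time: 186493 / (60000/1001) = 186679493/60000 s.
Target frame: (186679493/60000) × (60) = 186679493/1000 ≈ 186679.493 → 186679.

frame 186679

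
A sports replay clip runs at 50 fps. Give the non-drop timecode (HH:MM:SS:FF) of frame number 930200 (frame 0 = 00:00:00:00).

05:10:04:00

930200 ÷ 50 = 18604 full seconds, remainder 0 frames.
18604 s = 5 h 10 min 4 s.
Timecode: 05:10:04:00.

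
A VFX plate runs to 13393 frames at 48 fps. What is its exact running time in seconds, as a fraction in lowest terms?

13393/48 seconds

Running time = 13393 ÷ (48) = 13393 × 1/48 = 13393/48 s.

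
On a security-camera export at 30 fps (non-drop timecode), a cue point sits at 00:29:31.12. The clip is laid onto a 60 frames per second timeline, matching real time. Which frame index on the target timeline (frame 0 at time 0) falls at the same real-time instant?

frame 106284

Source frame index: (0×3600 + 29×60 + 31) × 30 + 12 = 53142.
Real time: 53142 / (30) = 8857/5 s.
Target frame: (8857/5) × (60) = 106284.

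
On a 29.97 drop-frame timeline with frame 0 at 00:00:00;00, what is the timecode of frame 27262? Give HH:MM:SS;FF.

Ten DF minutes hold 17982 frames, so frame 27262 lies in block 1 (frames 17982–35963) with 9280 frames into that block.
The block's first minute is 1800 frames and the rest 1798 each; 9280 frames reaches minute 5, so 1 × 18 + 5 × 2 = 28 labels have been skipped so far.
Adding those back, label number 27262 + 28 = 27290 at 30 labels/s is 909 s + 20 f = 0 h 15 min 9 s frame 20, i.e. 00:15:09;20.

00:15:09;20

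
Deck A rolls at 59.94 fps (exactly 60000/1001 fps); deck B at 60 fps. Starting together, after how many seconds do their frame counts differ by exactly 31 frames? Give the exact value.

The gap grows by |60 − 60000/1001| = 60/1001 frames per second.
Time for a 31-frame gap: 31 ÷ (60/1001) = 31031/60 s.

31031/60 seconds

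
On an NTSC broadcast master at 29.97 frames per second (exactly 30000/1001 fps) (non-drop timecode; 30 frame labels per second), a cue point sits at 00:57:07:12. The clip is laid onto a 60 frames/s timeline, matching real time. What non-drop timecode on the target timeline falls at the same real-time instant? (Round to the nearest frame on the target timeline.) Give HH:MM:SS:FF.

00:57:10:50

Source frame index: (0×3600 + 57×60 + 7) × 30 + 12 = 102822.
Real time: 102822 / (30000/1001) = 17154137/5000 s.
Target frame: (17154137/5000) × (60) = 51462411/250 ≈ 205849.644 → 205850.
At 60 labels/s: frame 205850 → 00:57:10:50.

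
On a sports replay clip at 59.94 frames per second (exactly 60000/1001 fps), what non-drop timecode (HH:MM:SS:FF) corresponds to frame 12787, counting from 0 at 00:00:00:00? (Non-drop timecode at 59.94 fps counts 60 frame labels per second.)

00:03:33:07

12787 ÷ 60 = 213 full seconds, remainder 7 frames.
213 s = 0 h 3 min 33 s.
Timecode: 00:03:33:07.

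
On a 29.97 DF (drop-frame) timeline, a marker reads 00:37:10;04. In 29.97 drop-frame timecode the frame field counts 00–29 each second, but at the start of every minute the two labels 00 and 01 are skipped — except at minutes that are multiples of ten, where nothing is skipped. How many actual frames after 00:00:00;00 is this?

Complete 10-minute blocks: 3, each 17982 frames → 53946.
Remaining 7 whole minutes in the current block: 1800 + 6 × 1798 = 12588 frames.
Within the current minute: 10 × 30 + 4 − 2 = 302 (labels ;00/;01 skipped at this minute). Total = 53946 + 12588 + 302 = 66836.

66836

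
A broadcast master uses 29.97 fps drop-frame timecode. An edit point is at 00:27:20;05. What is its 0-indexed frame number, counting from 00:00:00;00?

Complete 10-minute blocks: 2, each 17982 frames → 35964.
Remaining 7 whole minutes in the current block: 1800 + 6 × 1798 = 12588 frames.
Within the current minute: 20 × 30 + 5 − 2 = 603 (labels ;00/;01 skipped at this minute). Total = 35964 + 12588 + 603 = 49155.

49155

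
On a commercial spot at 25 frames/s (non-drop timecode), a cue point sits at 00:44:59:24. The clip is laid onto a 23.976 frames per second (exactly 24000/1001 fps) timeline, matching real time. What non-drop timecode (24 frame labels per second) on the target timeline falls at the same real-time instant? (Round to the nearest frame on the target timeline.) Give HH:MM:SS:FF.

00:44:57:06

Source frame index: (0×3600 + 44×60 + 59) × 25 + 24 = 67499.
Real time: 67499 / (25) = 67499/25 s.
Target frame: (67499/25) × (24000/1001) = 64799040/1001 ≈ 64734.306 → 64734.
At 24 labels/s: frame 64734 → 00:44:57:06.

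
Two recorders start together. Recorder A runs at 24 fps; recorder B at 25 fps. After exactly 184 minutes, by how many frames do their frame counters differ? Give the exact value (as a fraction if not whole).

11040 frames

184 min = 11040 s.
A emits 24 × 11040 = 264960 frames; B emits 25 × 11040 = 276000.
Difference = 11040 frames; B is ahead of A.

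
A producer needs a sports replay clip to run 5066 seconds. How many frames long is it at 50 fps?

Frames = 5066 × 50 = 253300.

253300 frames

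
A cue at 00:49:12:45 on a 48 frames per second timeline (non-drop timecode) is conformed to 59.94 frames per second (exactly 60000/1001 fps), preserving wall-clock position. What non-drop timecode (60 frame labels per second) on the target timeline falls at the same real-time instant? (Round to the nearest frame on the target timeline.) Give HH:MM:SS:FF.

00:49:09:59

Source frame index: (0×3600 + 49×60 + 12) × 48 + 45 = 141741.
Real time: 141741 / (48) = 47247/16 s.
Target frame: (47247/16) × (60000/1001) = 177176250/1001 ≈ 176999.251 → 176999.
At 60 labels/s: frame 176999 → 00:49:09:59.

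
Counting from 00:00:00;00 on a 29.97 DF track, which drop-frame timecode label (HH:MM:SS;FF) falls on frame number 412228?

03:49:14;22

Each 10-minute DF block holds 10 × 60 × 30 − 9 × 2 = 17982 frames. 412228 ÷ 17982 → 22 full blocks, remainder 16624.
Within the partial block the first minute is 1800 frames and each further minute 1798, so 9 further minute boundaries passed. Total skipped labels = 18 × 22 + 2 × 9 = 414.
Non-drop label index = 412228 + 414 = 412642; at 30 labels/s that is 03:49:14:22, i.e. DF 03:49:14;22.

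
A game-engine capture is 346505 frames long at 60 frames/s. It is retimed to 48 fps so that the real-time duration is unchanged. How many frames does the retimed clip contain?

Frames at target rate = 346505 × (48) / (60) = 277204.

277204 frames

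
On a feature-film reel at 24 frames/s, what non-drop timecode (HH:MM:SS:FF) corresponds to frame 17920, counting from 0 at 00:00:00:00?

00:12:26:16

17920 ÷ 24 = 746 full seconds, remainder 16 frames.
746 s = 0 h 12 min 26 s.
Timecode: 00:12:26:16.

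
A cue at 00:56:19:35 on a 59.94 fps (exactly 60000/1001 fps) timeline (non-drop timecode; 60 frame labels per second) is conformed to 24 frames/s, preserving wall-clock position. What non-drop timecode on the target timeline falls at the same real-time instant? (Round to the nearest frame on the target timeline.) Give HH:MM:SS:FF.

00:56:22:23

Source frame index: (0×3600 + 56×60 + 19) × 60 + 35 = 202775.
Real time: 202775 / (60000/1001) = 8119111/2400 s.
Target frame: (8119111/2400) × (24) = 8119111/100 ≈ 81191.110 → 81191.
At 24 labels/s: frame 81191 → 00:56:22:23.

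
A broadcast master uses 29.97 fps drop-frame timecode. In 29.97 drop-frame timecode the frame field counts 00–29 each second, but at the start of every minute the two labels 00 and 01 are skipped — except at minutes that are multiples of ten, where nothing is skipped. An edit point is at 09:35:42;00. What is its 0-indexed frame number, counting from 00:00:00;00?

As if non-drop at 30 labels/s: (9 × 3600 + 35 × 60 + 42) × 30 + 0 = 1036260.
Minute boundaries passed: 575; those not divisible by 10: 575 − 57 = 518; dropped labels = 2 × 518 = 1036.
Actual frame index = 1036260 − 1036 = 1035224.

1035224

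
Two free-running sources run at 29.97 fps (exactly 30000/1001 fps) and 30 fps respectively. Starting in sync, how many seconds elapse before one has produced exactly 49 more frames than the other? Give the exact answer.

49049/30 seconds

The gap grows by |30 − 30000/1001| = 30/1001 frames per second.
Time for a 49-frame gap: 49 ÷ (30/1001) = 49049/30 s.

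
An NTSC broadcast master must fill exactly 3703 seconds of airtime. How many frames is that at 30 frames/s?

111090 frames

Frames = 3703 × 30 = 111090.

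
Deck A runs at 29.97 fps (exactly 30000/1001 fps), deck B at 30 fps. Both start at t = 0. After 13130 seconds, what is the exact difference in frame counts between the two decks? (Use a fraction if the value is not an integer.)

A emits 30000/1001 × 13130 = 30300000/77 frames; B emits 30 × 13130 = 393900.
Difference = 30300/77 frames (≈ 393.5065); B is ahead of A.

30300/77 frames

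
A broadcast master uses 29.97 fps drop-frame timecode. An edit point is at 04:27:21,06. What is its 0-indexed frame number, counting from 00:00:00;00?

Complete 10-minute blocks: 26, each 17982 frames → 467532.
Remaining 7 whole minutes in the current block: 1800 + 6 × 1798 = 12588 frames.
Within the current minute: 21 × 30 + 6 − 2 = 634 (labels ;00/;01 skipped at this minute). Total = 467532 + 12588 + 634 = 480754.

480754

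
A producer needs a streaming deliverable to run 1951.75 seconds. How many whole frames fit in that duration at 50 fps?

Frames = 1951.75 × 50 = 195175/2 ≈ 97587.5000.
Complete frames: 97587.

97587 frames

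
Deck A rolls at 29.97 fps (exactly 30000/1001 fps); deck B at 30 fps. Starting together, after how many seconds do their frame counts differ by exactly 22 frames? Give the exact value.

The gap grows by |30 − 30000/1001| = 30/1001 frames per second.
Time for a 22-frame gap: 22 ÷ (30/1001) = 11011/15 s.

11011/15 seconds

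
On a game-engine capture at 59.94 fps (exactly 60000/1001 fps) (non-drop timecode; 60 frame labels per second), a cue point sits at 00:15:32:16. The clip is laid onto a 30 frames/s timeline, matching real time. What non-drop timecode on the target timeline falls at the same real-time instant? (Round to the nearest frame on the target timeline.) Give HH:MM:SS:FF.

Source frame index: (0×3600 + 15×60 + 32) × 60 + 16 = 55936.
Real time: 55936 / (60000/1001) = 1749748/1875 s.
Target frame: (1749748/1875) × (30) = 3499496/125 ≈ 27995.968 → 27996.
At 30 labels/s: frame 27996 → 00:15:33:06.

00:15:33:06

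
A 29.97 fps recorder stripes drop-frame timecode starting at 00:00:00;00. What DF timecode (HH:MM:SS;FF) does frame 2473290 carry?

Each 10-minute DF block holds 10 × 60 × 30 − 9 × 2 = 17982 frames. 2473290 ÷ 17982 → 137 full blocks, remainder 9756.
Within the partial block the first minute is 1800 frames and each further minute 1798, so 5 further minute boundaries passed. Total skipped labels = 18 × 137 + 2 × 5 = 2476.
Non-drop label index = 2473290 + 2476 = 2475766; at 30 labels/s that is 22:55:25:16, i.e. DF 22:55:25;16.

22:55:25;16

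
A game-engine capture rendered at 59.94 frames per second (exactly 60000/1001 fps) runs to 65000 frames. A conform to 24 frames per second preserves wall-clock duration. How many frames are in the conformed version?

Target frames = source frames × (target rate / source rate) = 65000 × (24)/(60000/1001) = 65000 × 1001/2500 = 26026.

26026 frames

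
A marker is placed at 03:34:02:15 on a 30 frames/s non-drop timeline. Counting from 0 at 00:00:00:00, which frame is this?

385275

Total seconds to the label: (3 × 3600 + 34 × 60 + 2) = 12842.
Frame index = 12842 × 30 + 15 = 385275.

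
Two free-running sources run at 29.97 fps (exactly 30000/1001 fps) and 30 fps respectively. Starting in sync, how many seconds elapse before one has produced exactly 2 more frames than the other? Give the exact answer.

The gap grows by |30 − 30000/1001| = 30/1001 frames per second.
Time for a 2-frame gap: 2 ÷ (30/1001) = 1001/15 s.

1001/15 seconds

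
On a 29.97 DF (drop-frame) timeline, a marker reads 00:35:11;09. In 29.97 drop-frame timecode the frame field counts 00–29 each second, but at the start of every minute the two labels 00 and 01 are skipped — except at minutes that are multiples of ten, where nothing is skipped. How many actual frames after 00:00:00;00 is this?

63275

Complete 10-minute blocks: 3, each 17982 frames → 53946.
Remaining 5 whole minutes in the current block: 1800 + 4 × 1798 = 8992 frames.
Within the current minute: 11 × 30 + 9 − 2 = 337 (labels ;00/;01 skipped at this minute). Total = 53946 + 8992 + 337 = 63275.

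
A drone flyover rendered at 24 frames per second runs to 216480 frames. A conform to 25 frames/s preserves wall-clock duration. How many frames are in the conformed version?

Target frames = source frames × (target rate / source rate) = 216480 × (25)/(24) = 216480 × 25/24 = 225500.

225500 frames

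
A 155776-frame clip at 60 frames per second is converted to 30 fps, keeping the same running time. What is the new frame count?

77888 frames

Target frames = source frames × (target rate / source rate) = 155776 × (30)/(60) = 155776 × 1/2 = 77888.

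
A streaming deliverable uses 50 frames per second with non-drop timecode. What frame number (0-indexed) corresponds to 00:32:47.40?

Total seconds to the label: (0 × 3600 + 32 × 60 + 47) = 1967.
Frame index = 1967 × 50 + 40 = 98390.

98390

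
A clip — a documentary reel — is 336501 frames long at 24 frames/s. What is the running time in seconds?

14020.875 seconds

Running time = 336501 / (24) = 14020.875 s.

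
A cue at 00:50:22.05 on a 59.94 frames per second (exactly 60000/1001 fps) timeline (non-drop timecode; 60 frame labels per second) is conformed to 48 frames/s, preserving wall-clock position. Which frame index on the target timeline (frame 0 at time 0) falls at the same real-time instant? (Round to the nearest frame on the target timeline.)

Source frame index: (0×3600 + 50×60 + 22) × 60 + 5 = 181325.
Real time: 181325 / (60000/1001) = 7260253/2400 s.
Target frame: (7260253/2400) × (48) = 7260253/50 ≈ 145205.060 → 145205.

frame 145205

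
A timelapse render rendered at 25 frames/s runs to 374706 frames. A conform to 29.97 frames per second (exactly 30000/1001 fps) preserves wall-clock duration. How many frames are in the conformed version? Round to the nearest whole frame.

449198 frames

Frames at target rate = 374706 × (30000/1001) / (25) = 449647200/1001 ≈ 449198.002.
Nearest whole frame: 449198.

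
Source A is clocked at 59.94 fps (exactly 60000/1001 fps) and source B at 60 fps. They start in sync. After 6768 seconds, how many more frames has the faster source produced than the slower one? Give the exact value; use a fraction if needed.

A emits 60000/1001 × 6768 = 406080000/1001 frames; B emits 60 × 6768 = 406080.
Difference = 406080/1001 frames (≈ 405.6743); B is ahead of A.

406080/1001 frames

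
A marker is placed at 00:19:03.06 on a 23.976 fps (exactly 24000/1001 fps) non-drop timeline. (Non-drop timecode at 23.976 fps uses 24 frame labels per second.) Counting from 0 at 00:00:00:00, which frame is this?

27438

Total seconds to the label: (0 × 3600 + 19 × 60 + 3) = 1143.
Frame index = 1143 × 24 + 6 = 27438.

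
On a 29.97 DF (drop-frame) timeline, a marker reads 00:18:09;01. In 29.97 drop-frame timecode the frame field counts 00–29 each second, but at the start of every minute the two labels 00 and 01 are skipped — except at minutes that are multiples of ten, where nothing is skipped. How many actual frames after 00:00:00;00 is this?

As if non-drop at 30 labels/s: (0 × 3600 + 18 × 60 + 9) × 30 + 1 = 32671.
Minute boundaries passed: 18; those not divisible by 10: 18 − 1 = 17; dropped labels = 2 × 17 = 34.
Actual frame index = 32671 − 34 = 32637.

32637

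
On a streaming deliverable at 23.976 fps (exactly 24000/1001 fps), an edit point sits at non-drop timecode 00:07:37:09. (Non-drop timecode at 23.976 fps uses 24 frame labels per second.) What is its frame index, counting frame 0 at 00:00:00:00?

Total seconds to the label: (0 × 3600 + 7 × 60 + 37) = 457.
Frame index = 457 × 24 + 9 = 10977.

frame 10977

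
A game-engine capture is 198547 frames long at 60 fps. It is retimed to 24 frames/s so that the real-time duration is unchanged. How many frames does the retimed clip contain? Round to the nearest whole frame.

79419 frames

Frames at target rate = 198547 × (24) / (60) = 397094/5 ≈ 79418.800.
Nearest whole frame: 79419.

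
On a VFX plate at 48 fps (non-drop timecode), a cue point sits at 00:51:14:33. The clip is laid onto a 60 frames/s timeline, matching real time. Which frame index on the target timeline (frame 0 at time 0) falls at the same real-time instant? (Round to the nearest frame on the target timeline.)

Source frame index: (0×3600 + 51×60 + 14) × 48 + 33 = 147585.
Real time: 147585 / (48) = 49195/16 s.
Target frame: (49195/16) × (60) = 737925/4 ≈ 184481.250 → 184481.

frame 184481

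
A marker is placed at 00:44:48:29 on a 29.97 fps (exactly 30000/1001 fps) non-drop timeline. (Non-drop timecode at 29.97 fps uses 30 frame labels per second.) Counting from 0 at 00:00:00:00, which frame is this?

frame 80669

Total seconds to the label: (0 × 3600 + 44 × 60 + 48) = 2688.
Frame index = 2688 × 30 + 29 = 80669.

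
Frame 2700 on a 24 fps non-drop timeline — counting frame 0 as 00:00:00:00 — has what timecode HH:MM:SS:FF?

00:01:52:12

2700 ÷ 24 = 112 full seconds, remainder 12 frames.
112 s = 0 h 1 min 52 s.
Timecode: 00:01:52:12.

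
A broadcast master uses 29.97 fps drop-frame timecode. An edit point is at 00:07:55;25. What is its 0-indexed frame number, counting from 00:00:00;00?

14261

As if non-drop at 30 labels/s: (0 × 3600 + 7 × 60 + 55) × 30 + 25 = 14275.
Minute boundaries passed: 7; those not divisible by 10: 7 − 0 = 7; dropped labels = 2 × 7 = 14.
Actual frame index = 14275 − 14 = 14261.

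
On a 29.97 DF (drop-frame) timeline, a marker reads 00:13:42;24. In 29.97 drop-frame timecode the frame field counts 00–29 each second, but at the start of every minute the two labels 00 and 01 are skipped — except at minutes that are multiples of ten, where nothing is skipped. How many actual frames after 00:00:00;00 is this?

24660

Complete 10-minute blocks: 1, each 17982 frames → 17982.
Remaining 3 whole minutes in the current block: 1800 + 2 × 1798 = 5396 frames.
Within the current minute: 42 × 30 + 24 − 2 = 1282 (labels ;00/;01 skipped at this minute). Total = 17982 + 5396 + 1282 = 24660.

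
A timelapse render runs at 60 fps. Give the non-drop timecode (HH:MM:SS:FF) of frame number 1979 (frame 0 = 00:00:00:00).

00:00:32:59

1979 ÷ 60 = 32 full seconds, remainder 59 frames.
32 s = 0 h 0 min 32 s.
Timecode: 00:00:32:59.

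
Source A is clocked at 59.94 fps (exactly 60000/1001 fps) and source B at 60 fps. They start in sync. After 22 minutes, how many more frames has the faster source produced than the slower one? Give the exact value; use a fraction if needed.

7200/91 frames

22 min = 1320 s.
A emits 60000/1001 × 1320 = 7200000/91 frames; B emits 60 × 1320 = 79200.
Difference = 7200/91 frames (≈ 79.1209); B is ahead of A.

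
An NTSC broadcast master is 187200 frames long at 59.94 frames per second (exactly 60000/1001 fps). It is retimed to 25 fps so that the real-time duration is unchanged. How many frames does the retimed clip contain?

78078 frames

Target frames = source frames × (target rate / source rate) = 187200 × (25)/(60000/1001) = 187200 × 1001/2400 = 78078.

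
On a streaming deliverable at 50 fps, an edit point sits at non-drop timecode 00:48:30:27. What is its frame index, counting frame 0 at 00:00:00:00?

Total seconds to the label: (0 × 3600 + 48 × 60 + 30) = 2910.
Frame index = 2910 × 50 + 27 = 145527.

145527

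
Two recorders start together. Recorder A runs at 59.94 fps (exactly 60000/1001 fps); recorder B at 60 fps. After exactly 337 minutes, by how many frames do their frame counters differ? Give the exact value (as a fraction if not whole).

1213200/1001 frames

337 min = 20220 s.
A emits 60000/1001 × 20220 = 1213200000/1001 frames; B emits 60 × 20220 = 1213200.
Difference = 1213200/1001 frames (≈ 1211.9880); B is ahead of A.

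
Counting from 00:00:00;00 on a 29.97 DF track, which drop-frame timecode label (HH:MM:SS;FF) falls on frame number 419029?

03:53:01;19

Each 10-minute DF block holds 10 × 60 × 30 − 9 × 2 = 17982 frames. 419029 ÷ 17982 → 23 full blocks, remainder 5443.
Within the partial block the first minute is 1800 frames and each further minute 1798, so 3 further minute boundaries passed. Total skipped labels = 18 × 23 + 2 × 3 = 420.
Non-drop label index = 419029 + 420 = 419449; at 30 labels/s that is 03:53:01:19, i.e. DF 03:53:01;19.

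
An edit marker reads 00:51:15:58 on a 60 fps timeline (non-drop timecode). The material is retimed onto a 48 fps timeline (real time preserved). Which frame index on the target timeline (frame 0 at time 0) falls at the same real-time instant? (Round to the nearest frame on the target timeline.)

frame 147646

Source frame index: (0×3600 + 51×60 + 15) × 60 + 58 = 184558.
Real time: 184558 / (60) = 92279/30 s.
Target frame: (92279/30) × (48) = 738232/5 ≈ 147646.400 → 147646.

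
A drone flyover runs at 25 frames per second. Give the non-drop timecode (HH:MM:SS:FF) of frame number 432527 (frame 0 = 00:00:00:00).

04:48:21:02

432527 ÷ 25 = 17301 full seconds, remainder 2 frames.
17301 s = 4 h 48 min 21 s.
Timecode: 04:48:21:02.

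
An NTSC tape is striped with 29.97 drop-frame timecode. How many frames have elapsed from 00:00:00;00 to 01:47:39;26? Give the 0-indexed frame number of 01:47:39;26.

193602

Complete 10-minute blocks: 10, each 17982 frames → 179820.
Remaining 7 whole minutes in the current block: 1800 + 6 × 1798 = 12588 frames.
Within the current minute: 39 × 30 + 26 − 2 = 1194 (labels ;00/;01 skipped at this minute). Total = 179820 + 12588 + 1194 = 193602.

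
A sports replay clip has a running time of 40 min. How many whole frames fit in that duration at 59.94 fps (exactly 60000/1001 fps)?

40 min = 2400 s.
Frames = 2400 × 60000/1001 = 144000000/1001 ≈ 143856.1439.
Complete frames: 143856.

143856 frames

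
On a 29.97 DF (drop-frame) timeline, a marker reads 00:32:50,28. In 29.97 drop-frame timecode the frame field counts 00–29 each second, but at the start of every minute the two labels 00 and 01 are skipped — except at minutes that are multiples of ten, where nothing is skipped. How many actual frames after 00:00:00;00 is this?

59070

Complete 10-minute blocks: 3, each 17982 frames → 53946.
Remaining 2 whole minutes in the current block: 1800 + 1 × 1798 = 3598 frames.
Within the current minute: 50 × 30 + 28 − 2 = 1526 (labels ;00/;01 skipped at this minute). Total = 53946 + 3598 + 1526 = 59070.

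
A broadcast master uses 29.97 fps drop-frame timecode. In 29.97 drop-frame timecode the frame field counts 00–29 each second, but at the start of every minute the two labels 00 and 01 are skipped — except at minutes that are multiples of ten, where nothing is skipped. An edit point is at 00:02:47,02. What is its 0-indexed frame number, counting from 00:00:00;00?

As if non-drop at 30 labels/s: (0 × 3600 + 2 × 60 + 47) × 30 + 2 = 5012.
Minute boundaries passed: 2; those not divisible by 10: 2 − 0 = 2; dropped labels = 2 × 2 = 4.
Actual frame index = 5012 − 4 = 5008.

5008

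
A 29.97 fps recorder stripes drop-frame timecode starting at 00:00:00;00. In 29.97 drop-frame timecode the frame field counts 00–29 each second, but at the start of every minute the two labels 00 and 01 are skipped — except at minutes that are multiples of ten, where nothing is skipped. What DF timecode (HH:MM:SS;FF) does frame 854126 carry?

Each 10-minute DF block holds 10 × 60 × 30 − 9 × 2 = 17982 frames. 854126 ÷ 17982 → 47 full blocks, remainder 8972.
Within the partial block the first minute is 1800 frames and each further minute 1798, so 4 further minute boundaries passed. Total skipped labels = 18 × 47 + 2 × 4 = 854.
Non-drop label index = 854126 + 854 = 854980; at 30 labels/s that is 07:54:59:10, i.e. DF 07:54:59;10.

07:54:59;10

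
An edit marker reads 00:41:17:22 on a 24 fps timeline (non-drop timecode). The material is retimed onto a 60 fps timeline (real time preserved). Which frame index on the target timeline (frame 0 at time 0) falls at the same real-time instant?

frame 148675

Source frame index: (0×3600 + 41×60 + 17) × 24 + 22 = 59470.
Real time: 59470 / (24) = 29735/12 s.
Target frame: (29735/12) × (60) = 148675.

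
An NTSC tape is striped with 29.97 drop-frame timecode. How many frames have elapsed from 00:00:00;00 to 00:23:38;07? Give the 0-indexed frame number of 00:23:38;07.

42505

As if non-drop at 30 labels/s: (0 × 3600 + 23 × 60 + 38) × 30 + 7 = 42547.
Minute boundaries passed: 23; those not divisible by 10: 23 − 2 = 21; dropped labels = 2 × 21 = 42.
Actual frame index = 42547 − 42 = 42505.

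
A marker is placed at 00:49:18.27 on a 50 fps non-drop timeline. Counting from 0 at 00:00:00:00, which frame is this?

Total seconds to the label: (0 × 3600 + 49 × 60 + 18) = 2958.
Frame index = 2958 × 50 + 27 = 147927.

frame 147927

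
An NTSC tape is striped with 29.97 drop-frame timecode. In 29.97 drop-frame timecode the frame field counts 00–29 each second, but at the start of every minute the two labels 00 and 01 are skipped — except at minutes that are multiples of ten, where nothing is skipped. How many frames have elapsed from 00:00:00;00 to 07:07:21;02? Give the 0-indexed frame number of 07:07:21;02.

768462

Complete 10-minute blocks: 42, each 17982 frames → 755244.
Remaining 7 whole minutes in the current block: 1800 + 6 × 1798 = 12588 frames.
Within the current minute: 21 × 30 + 2 − 2 = 630 (labels ;00/;01 skipped at this minute). Total = 755244 + 12588 + 630 = 768462.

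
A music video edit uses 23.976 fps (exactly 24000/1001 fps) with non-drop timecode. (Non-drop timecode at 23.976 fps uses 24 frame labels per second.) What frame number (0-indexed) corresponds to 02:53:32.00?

249888

Total seconds to the label: (2 × 3600 + 53 × 60 + 32) = 10412.
Frame index = 10412 × 24 + 0 = 249888.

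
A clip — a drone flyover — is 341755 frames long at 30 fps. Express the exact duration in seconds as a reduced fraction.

68351/6 seconds

Running time = 341755 ÷ (30) = 341755 × 1/30 = 68351/6 s.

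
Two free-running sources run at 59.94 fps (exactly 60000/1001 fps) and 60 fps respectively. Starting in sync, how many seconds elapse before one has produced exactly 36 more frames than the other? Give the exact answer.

The gap grows by |60 − 60000/1001| = 60/1001 frames per second.
Time for a 36-frame gap: 36 ÷ (60/1001) = 600.6 s.

600.6 seconds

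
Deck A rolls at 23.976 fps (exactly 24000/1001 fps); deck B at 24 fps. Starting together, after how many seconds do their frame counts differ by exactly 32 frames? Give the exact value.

4004/3 seconds

The gap grows by |24 − 24000/1001| = 24/1001 frames per second.
Time for a 32-frame gap: 32 ÷ (24/1001) = 4004/3 s.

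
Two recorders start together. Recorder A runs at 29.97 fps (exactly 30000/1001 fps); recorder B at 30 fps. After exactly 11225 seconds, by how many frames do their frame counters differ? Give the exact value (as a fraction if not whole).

A emits 30000/1001 × 11225 = 336750000/1001 frames; B emits 30 × 11225 = 336750.
Difference = 336750/1001 frames (≈ 336.4136); B is ahead of A.

336750/1001 frames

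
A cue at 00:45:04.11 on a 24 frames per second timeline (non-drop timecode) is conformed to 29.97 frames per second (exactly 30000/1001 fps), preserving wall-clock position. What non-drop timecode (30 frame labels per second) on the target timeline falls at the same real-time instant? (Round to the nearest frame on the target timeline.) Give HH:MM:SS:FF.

00:45:01:23

Source frame index: (0×3600 + 45×60 + 4) × 24 + 11 = 64907.
Real time: 64907 / (24) = 64907/24 s.
Target frame: (64907/24) × (30000/1001) = 81133750/1001 ≈ 81052.697 → 81053.
At 30 labels/s: frame 81053 → 00:45:01:23.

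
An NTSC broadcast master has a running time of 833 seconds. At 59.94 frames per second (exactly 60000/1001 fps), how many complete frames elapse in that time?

49930 frames

Frames = 833 × 60000/1001 = 7140000/143 ≈ 49930.0699.
Complete frames: 49930.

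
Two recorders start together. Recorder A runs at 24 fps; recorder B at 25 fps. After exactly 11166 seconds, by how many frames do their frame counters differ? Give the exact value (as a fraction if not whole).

11166 frames

A emits 24 × 11166 = 267984 frames; B emits 25 × 11166 = 279150.
Difference = 11166 frames; B is ahead of A.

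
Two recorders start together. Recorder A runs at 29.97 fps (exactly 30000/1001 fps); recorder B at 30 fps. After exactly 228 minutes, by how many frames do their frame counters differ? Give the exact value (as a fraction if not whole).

410400/1001 frames

228 min = 13680 s.
A emits 30000/1001 × 13680 = 410400000/1001 frames; B emits 30 × 13680 = 410400.
Difference = 410400/1001 frames (≈ 409.9900); B is ahead of A.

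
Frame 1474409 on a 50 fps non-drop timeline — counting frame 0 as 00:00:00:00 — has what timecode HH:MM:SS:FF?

08:11:28:09

1474409 ÷ 50 = 29488 full seconds, remainder 9 frames.
29488 s = 8 h 11 min 28 s.
Timecode: 08:11:28:09.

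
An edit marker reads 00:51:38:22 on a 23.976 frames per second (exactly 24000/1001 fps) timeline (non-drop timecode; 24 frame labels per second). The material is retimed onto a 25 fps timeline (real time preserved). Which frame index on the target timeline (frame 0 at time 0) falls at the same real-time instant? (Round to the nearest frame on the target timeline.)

frame 77550

Source frame index: (0×3600 + 51×60 + 38) × 24 + 22 = 74374.
Real time: 74374 / (24000/1001) = 37224187/12000 s.
Target frame: (37224187/12000) × (25) = 37224187/480 ≈ 77550.390 → 77550.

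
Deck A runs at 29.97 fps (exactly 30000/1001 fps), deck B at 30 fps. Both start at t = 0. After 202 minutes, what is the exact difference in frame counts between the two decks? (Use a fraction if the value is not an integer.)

202 min = 12120 s.
A emits 30000/1001 × 12120 = 363600000/1001 frames; B emits 30 × 12120 = 363600.
Difference = 363600/1001 frames (≈ 363.2368); B is ahead of A.

363600/1001 frames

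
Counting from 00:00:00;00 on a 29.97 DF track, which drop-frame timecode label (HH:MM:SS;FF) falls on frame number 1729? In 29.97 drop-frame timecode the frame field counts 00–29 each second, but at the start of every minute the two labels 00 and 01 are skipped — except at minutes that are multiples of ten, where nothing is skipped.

Each 10-minute DF block holds 10 × 60 × 30 − 9 × 2 = 17982 frames. 1729 ÷ 17982 → 0 full blocks, remainder 1729.
Within the partial block the first minute is 1800 frames and each further minute 1798, so 0 further minute boundaries passed. Total skipped labels = 18 × 0 + 2 × 0 = 0.
Non-drop label index = 1729 + 0 = 1729; at 30 labels/s that is 00:00:57:19, i.e. DF 00:00:57;19.

00:00:57;19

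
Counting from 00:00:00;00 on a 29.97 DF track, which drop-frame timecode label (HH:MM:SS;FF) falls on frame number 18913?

00:10:31;01

Each 10-minute DF block holds 10 × 60 × 30 − 9 × 2 = 17982 frames. 18913 ÷ 17982 → 1 full block, remainder 931.
Within the partial block the first minute is 1800 frames and each further minute 1798, so 0 further minute boundaries passed. Total skipped labels = 18 × 1 + 2 × 0 = 18.
Non-drop label index = 18913 + 18 = 18931; at 30 labels/s that is 00:10:31:01, i.e. DF 00:10:31;01.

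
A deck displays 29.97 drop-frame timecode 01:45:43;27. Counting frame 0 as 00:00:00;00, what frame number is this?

190127

Complete 10-minute blocks: 10, each 17982 frames → 179820.
Remaining 5 whole minutes in the current block: 1800 + 4 × 1798 = 8992 frames.
Within the current minute: 43 × 30 + 27 − 2 = 1315 (labels ;00/;01 skipped at this minute). Total = 179820 + 8992 + 1315 = 190127.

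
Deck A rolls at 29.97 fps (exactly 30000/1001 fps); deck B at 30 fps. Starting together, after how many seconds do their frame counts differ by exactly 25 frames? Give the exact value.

5005/6 seconds

The gap grows by |30 − 30000/1001| = 30/1001 frames per second.
Time for a 25-frame gap: 25 ÷ (30/1001) = 5005/6 s.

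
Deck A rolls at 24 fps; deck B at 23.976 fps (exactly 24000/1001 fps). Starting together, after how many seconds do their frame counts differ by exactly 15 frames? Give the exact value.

625.625 seconds

The gap grows by |24000/1001 − 24| = 24/1001 frames per second.
Time for a 15-frame gap: 15 ÷ (24/1001) = 625.625 s.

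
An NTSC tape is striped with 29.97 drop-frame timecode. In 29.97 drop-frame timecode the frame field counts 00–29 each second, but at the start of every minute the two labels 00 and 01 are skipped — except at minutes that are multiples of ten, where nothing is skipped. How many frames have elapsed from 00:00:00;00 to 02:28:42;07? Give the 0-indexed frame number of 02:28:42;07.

As if non-drop at 30 labels/s: (2 × 3600 + 28 × 60 + 42) × 30 + 7 = 267667.
Minute boundaries passed: 148; those not divisible by 10: 148 − 14 = 134; dropped labels = 2 × 134 = 268.
Actual frame index = 267667 − 268 = 267399.

267399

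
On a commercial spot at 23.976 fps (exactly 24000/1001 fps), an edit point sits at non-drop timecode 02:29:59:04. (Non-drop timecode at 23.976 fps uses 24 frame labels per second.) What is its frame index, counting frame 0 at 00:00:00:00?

215980

Total seconds to the label: (2 × 3600 + 29 × 60 + 59) = 8999.
Frame index = 8999 × 24 + 4 = 215980.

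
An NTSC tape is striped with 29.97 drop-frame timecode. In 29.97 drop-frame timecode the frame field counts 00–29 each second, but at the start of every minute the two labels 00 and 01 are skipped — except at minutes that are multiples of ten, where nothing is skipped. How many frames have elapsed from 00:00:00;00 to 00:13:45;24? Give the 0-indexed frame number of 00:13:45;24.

24750

As if non-drop at 30 labels/s: (0 × 3600 + 13 × 60 + 45) × 30 + 24 = 24774.
Minute boundaries passed: 13; those not divisible by 10: 13 − 1 = 12; dropped labels = 2 × 12 = 24.
Actual frame index = 24774 − 24 = 24750.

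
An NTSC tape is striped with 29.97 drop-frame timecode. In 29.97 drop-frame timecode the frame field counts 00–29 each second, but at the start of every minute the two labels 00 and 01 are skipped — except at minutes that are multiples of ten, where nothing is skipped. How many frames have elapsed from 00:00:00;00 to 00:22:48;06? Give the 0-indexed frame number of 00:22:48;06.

41006

As if non-drop at 30 labels/s: (0 × 3600 + 22 × 60 + 48) × 30 + 6 = 41046.
Minute boundaries passed: 22; those not divisible by 10: 22 − 2 = 20; dropped labels = 2 × 20 = 40.
Actual frame index = 41046 − 40 = 41006.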